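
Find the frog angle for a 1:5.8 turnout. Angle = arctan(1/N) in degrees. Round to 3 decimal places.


1/N = 1/5.8 = 0.172414
angle = arctan(0.172414) = 0.170735 rad
angle = 0.170735 * 180/pi = 9.782 degrees

9.782


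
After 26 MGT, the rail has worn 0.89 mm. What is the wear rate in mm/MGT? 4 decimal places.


Wear rate = total wear / cumulative tonnage
Rate = 0.89 / 26
Rate = 0.0342 mm/MGT

0.0342


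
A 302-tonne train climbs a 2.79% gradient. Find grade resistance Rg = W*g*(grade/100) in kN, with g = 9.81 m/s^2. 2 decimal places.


Rg = W * 9.81 * grade / 100
Rg = 302 * 9.81 * 2.79 / 100
Rg = 2962.62 * 0.0279
Rg = 82.66 kN

82.66


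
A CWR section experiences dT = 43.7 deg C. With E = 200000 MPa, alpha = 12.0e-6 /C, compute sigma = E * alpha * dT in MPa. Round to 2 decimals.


sigma = E * alpha * dT
sigma = 200000 * 12.0e-6 * 43.7
sigma = 2.4 * 43.7
sigma = 104.88 MPa

104.88


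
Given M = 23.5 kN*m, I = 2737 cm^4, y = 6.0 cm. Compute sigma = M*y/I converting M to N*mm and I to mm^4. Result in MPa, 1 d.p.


Convert units:
M = 23.5 kN*m = 23500000 N*mm
y = 6.0 cm = 60 mm
I = 2737 cm^4 = 27370000 mm^4
sigma = 23500000 * 60 / 27370000
sigma = 51.5 MPa

51.5


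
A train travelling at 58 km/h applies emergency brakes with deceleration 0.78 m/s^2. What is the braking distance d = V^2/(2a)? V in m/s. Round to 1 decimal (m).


Convert speed: V = 58 / 3.6 = 16.1111 m/s
V^2 = 259.5679
d = 259.5679 / (2 * 0.78)
d = 259.5679 / 1.56
d = 166.4 m

166.4


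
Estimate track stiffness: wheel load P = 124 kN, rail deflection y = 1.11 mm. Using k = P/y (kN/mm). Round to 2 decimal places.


Track stiffness k = P / y
k = 124 / 1.11
k = 111.71 kN/mm

111.71


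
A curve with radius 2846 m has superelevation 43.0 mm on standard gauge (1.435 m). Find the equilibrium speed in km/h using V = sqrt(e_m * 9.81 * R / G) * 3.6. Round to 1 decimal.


Convert cant: e = 43.0 mm = 0.0430 m
V_ms = sqrt(0.0430 * 9.81 * 2846 / 1.435)
V_ms = sqrt(836.605003) = 28.9241 m/s
V = 28.9241 * 3.6 = 104.1 km/h

104.1


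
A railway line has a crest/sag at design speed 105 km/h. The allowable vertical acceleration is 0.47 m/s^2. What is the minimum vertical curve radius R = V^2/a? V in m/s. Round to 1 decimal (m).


Convert speed: V = 105 / 3.6 = 29.1667 m/s
V^2 = 850.6944 m^2/s^2
R_v = 850.6944 / 0.47
R_v = 1810.0 m

1810.0


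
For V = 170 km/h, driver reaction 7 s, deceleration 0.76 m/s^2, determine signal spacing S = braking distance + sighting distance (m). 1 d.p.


V = 170 / 3.6 = 47.2222 m/s
Braking distance = 47.2222^2 / (2*0.76) = 1467.0647 m
Sighting distance = 47.2222 * 7 = 330.5556 m
S = 1467.0647 + 330.5556 = 1797.6 m

1797.6


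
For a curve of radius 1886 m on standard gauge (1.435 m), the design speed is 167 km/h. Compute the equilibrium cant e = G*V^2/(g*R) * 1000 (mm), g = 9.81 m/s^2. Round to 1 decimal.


Convert speed: V = 167 / 3.6 = 46.3889 m/s
Apply formula: e = 1.435 * 46.3889^2 / (9.81 * 1886)
e = 1.435 * 2151.929 / 18501.66
e = 0.166905 m = 166.9 mm

166.9


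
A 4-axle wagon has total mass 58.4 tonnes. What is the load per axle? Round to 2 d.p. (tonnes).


Load per axle = total weight / number of axles
Load = 58.4 / 4
Load = 14.60 tonnes

14.60


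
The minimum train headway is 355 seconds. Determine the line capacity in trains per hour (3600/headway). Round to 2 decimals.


Capacity = 3600 / headway
Capacity = 3600 / 355
Capacity = 10.14 trains/hour

10.14


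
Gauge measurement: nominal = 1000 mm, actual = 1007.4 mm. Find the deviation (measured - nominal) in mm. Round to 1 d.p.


Deviation = measured - nominal
Deviation = 1007.4 - 1000
Deviation = 7.4 mm

7.4


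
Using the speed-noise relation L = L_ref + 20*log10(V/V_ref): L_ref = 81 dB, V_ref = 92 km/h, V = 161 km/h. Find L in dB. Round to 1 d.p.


V/V_ref = 161 / 92 = 1.75
log10(1.75) = 0.243038
20 * 0.243038 = 4.8608
L = 81 + 4.8608 = 85.9 dB

85.9


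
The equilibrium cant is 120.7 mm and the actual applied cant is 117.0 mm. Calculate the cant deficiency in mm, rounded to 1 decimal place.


Cant deficiency = equilibrium cant - actual cant
CD = 120.7 - 117.0
CD = 3.7 mm

3.7


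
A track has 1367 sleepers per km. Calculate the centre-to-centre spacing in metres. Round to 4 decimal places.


Spacing = 1000 m / number of sleepers
Spacing = 1000 / 1367
Spacing = 0.7315 m

0.7315


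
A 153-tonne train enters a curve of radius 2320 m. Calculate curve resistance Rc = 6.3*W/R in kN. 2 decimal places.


Rc = 6.3 * W / R
Rc = 6.3 * 153 / 2320
Rc = 963.9 / 2320
Rc = 0.42 kN

0.42


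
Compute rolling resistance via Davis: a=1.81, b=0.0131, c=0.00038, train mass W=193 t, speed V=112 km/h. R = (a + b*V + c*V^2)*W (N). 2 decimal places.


b*V = 0.0131 * 112 = 1.4672
c*V^2 = 0.00038 * 12544 = 4.76672
R_per_t = 1.81 + 1.4672 + 4.76672 = 8.04392 N/t
R_total = 8.04392 * 193 = 1552.48 N

1552.48


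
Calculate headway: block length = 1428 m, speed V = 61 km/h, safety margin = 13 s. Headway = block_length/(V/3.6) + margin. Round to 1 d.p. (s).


V = 61 / 3.6 = 16.9444 m/s
Block traversal time = 1428 / 16.9444 = 84.2754 s
Headway = 84.2754 + 13
Headway = 97.3 s

97.3


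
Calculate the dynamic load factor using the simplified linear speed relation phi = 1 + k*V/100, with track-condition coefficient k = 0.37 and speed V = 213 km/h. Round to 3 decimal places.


phi = 1 + k * V / 100
phi = 1 + 0.37 * 213 / 100
phi = 1 + 0.7881
phi = 1.788

1.788


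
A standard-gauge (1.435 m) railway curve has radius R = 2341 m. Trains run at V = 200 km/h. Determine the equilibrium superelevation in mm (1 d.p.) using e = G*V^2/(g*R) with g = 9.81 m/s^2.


Convert speed: V = 200 / 3.6 = 55.5556 m/s
Apply formula: e = 1.435 * 55.5556^2 / (9.81 * 2341)
e = 1.435 * 3086.4198 / 22965.21
e = 0.192857 m = 192.9 mm

192.9


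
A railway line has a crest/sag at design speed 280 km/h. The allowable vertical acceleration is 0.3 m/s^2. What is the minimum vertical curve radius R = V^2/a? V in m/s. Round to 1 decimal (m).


Convert speed: V = 280 / 3.6 = 77.7778 m/s
V^2 = 6049.3827 m^2/s^2
R_v = 6049.3827 / 0.3
R_v = 20164.6 m

20164.6


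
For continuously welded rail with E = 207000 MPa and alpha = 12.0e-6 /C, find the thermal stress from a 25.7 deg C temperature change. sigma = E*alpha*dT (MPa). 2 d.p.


sigma = E * alpha * dT
sigma = 207000 * 12.0e-6 * 25.7
sigma = 2.484 * 25.7
sigma = 63.84 MPa

63.84


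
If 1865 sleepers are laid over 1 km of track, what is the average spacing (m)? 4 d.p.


Spacing = 1000 m / number of sleepers
Spacing = 1000 / 1865
Spacing = 0.5362 m

0.5362


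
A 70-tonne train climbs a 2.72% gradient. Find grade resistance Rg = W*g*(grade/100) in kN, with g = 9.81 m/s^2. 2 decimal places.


Rg = W * 9.81 * grade / 100
Rg = 70 * 9.81 * 2.72 / 100
Rg = 686.7 * 0.0272
Rg = 18.68 kN

18.68


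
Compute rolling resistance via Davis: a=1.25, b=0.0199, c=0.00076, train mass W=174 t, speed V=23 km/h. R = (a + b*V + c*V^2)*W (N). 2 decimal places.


b*V = 0.0199 * 23 = 0.4577
c*V^2 = 0.00076 * 529 = 0.40204
R_per_t = 1.25 + 0.4577 + 0.40204 = 2.10974 N/t
R_total = 2.10974 * 174 = 367.09 N

367.09


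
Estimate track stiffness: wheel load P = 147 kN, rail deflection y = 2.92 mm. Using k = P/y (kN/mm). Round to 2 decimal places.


Track stiffness k = P / y
k = 147 / 2.92
k = 50.34 kN/mm

50.34


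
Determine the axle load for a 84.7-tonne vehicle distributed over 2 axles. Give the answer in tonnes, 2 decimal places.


Load per axle = total weight / number of axles
Load = 84.7 / 2
Load = 42.35 tonnes

42.35


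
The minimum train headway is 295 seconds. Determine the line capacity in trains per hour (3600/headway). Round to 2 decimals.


Capacity = 3600 / headway
Capacity = 3600 / 295
Capacity = 12.20 trains/hour

12.20


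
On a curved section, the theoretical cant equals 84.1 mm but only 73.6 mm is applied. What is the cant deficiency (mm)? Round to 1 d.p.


Cant deficiency = equilibrium cant - actual cant
CD = 84.1 - 73.6
CD = 10.5 mm

10.5


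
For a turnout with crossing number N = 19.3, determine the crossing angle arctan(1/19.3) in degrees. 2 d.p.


1/N = 1/19.3 = 0.051813
angle = arctan(0.051813) = 0.051767 rad
angle = 0.051767 * 180/pi = 2.97 degrees

2.97


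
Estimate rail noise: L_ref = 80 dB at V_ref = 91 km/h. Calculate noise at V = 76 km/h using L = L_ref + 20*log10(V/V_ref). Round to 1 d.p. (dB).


V/V_ref = 76 / 91 = 0.835165
log10(0.835165) = -0.078228
20 * -0.078228 = -1.5646
L = 80 + -1.5646 = 78.4 dB

78.4


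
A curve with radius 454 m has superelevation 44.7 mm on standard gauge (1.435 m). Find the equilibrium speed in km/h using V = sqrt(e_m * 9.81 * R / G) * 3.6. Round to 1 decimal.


Convert cant: e = 44.7 mm = 0.0447 m
V_ms = sqrt(0.0447 * 9.81 * 454 / 1.435)
V_ms = sqrt(138.733225) = 11.7785 m/s
V = 11.7785 * 3.6 = 42.4 km/h

42.4


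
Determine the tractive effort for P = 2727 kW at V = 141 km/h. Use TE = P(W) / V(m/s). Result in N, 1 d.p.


Convert: P = 2727 kW = 2727000 W
V = 141 / 3.6 = 39.1667 m/s
TE = 2727000 / 39.1667
TE = 69625.5 N

69625.5


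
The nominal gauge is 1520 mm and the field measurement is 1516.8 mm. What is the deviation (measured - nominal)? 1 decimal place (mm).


Deviation = measured - nominal
Deviation = 1516.8 - 1520
Deviation = -3.2 mm

-3.2


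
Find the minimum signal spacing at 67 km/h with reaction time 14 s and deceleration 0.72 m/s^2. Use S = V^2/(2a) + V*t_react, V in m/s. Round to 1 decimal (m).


V = 67 / 3.6 = 18.6111 m/s
Braking distance = 18.6111^2 / (2*0.72) = 240.5371 m
Sighting distance = 18.6111 * 14 = 260.5556 m
S = 240.5371 + 260.5556 = 501.1 m

501.1


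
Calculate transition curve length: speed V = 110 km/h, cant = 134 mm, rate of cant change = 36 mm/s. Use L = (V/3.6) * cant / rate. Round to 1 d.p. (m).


Convert speed: V = 110 / 3.6 = 30.5556 m/s
L = 30.5556 * 134 / 36
L = 4094.4444 / 36
L = 113.7 m

113.7


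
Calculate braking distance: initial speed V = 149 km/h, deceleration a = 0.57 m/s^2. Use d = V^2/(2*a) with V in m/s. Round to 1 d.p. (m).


Convert speed: V = 149 / 3.6 = 41.3889 m/s
V^2 = 1713.0401
d = 1713.0401 / (2 * 0.57)
d = 1713.0401 / 1.14
d = 1502.7 m

1502.7


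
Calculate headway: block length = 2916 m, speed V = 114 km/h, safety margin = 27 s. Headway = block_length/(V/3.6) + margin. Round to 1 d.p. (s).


V = 114 / 3.6 = 31.6667 m/s
Block traversal time = 2916 / 31.6667 = 92.0842 s
Headway = 92.0842 + 27
Headway = 119.1 s

119.1


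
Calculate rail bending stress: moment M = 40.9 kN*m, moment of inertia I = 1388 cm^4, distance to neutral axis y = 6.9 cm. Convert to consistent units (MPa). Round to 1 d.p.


Convert units:
M = 40.9 kN*m = 40900000 N*mm
y = 6.9 cm = 69 mm
I = 1388 cm^4 = 13880000 mm^4
sigma = 40900000 * 69 / 13880000
sigma = 203.3 MPa

203.3


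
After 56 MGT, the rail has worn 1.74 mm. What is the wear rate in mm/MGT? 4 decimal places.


Wear rate = total wear / cumulative tonnage
Rate = 1.74 / 56
Rate = 0.0311 mm/MGT

0.0311


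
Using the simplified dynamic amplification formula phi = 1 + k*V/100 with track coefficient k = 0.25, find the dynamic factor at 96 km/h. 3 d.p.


phi = 1 + k * V / 100
phi = 1 + 0.25 * 96 / 100
phi = 1 + 0.24
phi = 1.240

1.240


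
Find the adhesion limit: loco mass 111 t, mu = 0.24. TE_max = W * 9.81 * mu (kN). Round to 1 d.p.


TE_max = W * g * mu
TE_max = 111 * 9.81 * 0.24
TE_max = 1088.91 * 0.24
TE_max = 261.3 kN

261.3


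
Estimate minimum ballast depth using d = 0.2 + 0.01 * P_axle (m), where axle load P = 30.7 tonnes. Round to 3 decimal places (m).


d = 0.2 + 0.01 * 30.7
d = 0.2 + 0.307
d = 0.507 m

0.507


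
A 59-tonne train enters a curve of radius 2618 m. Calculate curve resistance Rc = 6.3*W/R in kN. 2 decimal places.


Rc = 6.3 * W / R
Rc = 6.3 * 59 / 2618
Rc = 371.7 / 2618
Rc = 0.14 kN

0.14


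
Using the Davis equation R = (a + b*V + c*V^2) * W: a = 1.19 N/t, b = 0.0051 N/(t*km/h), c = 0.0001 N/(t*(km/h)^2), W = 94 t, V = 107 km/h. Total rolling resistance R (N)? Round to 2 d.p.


b*V = 0.0051 * 107 = 0.5457
c*V^2 = 0.0001 * 11449 = 1.1449
R_per_t = 1.19 + 0.5457 + 1.1449 = 2.8806 N/t
R_total = 2.8806 * 94 = 270.78 N

270.78


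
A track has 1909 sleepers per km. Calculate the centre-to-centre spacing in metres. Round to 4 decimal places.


Spacing = 1000 m / number of sleepers
Spacing = 1000 / 1909
Spacing = 0.5238 m

0.5238


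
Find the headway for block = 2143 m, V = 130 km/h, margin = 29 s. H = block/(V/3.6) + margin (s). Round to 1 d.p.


V = 130 / 3.6 = 36.1111 m/s
Block traversal time = 2143 / 36.1111 = 59.3446 s
Headway = 59.3446 + 29
Headway = 88.3 s

88.3


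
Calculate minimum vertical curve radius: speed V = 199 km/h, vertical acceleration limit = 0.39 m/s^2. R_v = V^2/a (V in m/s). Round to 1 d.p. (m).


Convert speed: V = 199 / 3.6 = 55.2778 m/s
V^2 = 3055.6327 m^2/s^2
R_v = 3055.6327 / 0.39
R_v = 7835.0 m

7835.0


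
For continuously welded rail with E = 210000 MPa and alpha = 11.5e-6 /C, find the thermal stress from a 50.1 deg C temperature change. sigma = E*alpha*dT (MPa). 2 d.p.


sigma = E * alpha * dT
sigma = 210000 * 11.5e-6 * 50.1
sigma = 2.415 * 50.1
sigma = 120.99 MPa

120.99


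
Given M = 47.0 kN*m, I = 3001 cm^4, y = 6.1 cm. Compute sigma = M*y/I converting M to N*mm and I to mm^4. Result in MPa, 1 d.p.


Convert units:
M = 47.0 kN*m = 47000000 N*mm
y = 6.1 cm = 61 mm
I = 3001 cm^4 = 30010000 mm^4
sigma = 47000000 * 61 / 30010000
sigma = 95.5 MPa

95.5


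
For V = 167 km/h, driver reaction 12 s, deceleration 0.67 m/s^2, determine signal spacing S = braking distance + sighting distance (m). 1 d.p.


V = 167 / 3.6 = 46.3889 m/s
Braking distance = 46.3889^2 / (2*0.67) = 1605.9172 m
Sighting distance = 46.3889 * 12 = 556.6667 m
S = 1605.9172 + 556.6667 = 2162.6 m

2162.6


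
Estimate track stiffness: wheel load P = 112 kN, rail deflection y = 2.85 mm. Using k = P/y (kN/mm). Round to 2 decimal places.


Track stiffness k = P / y
k = 112 / 2.85
k = 39.30 kN/mm

39.30


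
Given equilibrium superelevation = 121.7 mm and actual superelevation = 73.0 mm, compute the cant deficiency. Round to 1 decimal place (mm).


Cant deficiency = equilibrium cant - actual cant
CD = 121.7 - 73.0
CD = 48.7 mm

48.7


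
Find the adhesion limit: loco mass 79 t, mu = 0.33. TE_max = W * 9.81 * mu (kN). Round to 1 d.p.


TE_max = W * g * mu
TE_max = 79 * 9.81 * 0.33
TE_max = 774.99 * 0.33
TE_max = 255.7 kN

255.7


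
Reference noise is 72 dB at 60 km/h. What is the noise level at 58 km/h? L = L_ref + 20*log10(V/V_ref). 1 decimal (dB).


V/V_ref = 58 / 60 = 0.966667
log10(0.966667) = -0.014723
20 * -0.014723 = -0.2945
L = 72 + -0.2945 = 71.7 dB

71.7


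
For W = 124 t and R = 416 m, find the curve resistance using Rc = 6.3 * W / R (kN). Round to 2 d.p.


Rc = 6.3 * W / R
Rc = 6.3 * 124 / 416
Rc = 781.2 / 416
Rc = 1.88 kN

1.88


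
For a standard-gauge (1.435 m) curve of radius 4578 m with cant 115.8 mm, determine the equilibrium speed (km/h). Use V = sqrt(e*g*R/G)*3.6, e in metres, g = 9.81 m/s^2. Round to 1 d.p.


Convert cant: e = 115.8 mm = 0.1158 m
V_ms = sqrt(0.1158 * 9.81 * 4578 / 1.435)
V_ms = sqrt(3624.110693) = 60.2006 m/s
V = 60.2006 * 3.6 = 216.7 km/h

216.7


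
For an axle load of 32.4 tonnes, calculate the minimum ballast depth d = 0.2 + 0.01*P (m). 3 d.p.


d = 0.2 + 0.01 * 32.4
d = 0.2 + 0.324
d = 0.524 m

0.524


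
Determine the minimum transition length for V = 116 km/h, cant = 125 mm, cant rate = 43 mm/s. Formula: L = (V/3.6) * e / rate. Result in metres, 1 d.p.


Convert speed: V = 116 / 3.6 = 32.2222 m/s
L = 32.2222 * 125 / 43
L = 4027.7778 / 43
L = 93.7 m

93.7


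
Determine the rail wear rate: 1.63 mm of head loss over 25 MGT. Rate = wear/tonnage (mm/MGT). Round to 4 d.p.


Wear rate = total wear / cumulative tonnage
Rate = 1.63 / 25
Rate = 0.0652 mm/MGT

0.0652


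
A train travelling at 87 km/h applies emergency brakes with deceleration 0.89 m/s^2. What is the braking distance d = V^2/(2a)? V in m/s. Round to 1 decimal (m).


Convert speed: V = 87 / 3.6 = 24.1667 m/s
V^2 = 584.0278
d = 584.0278 / (2 * 0.89)
d = 584.0278 / 1.78
d = 328.1 m

328.1


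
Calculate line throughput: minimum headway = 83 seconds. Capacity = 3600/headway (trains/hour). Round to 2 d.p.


Capacity = 3600 / headway
Capacity = 3600 / 83
Capacity = 43.37 trains/hour

43.37


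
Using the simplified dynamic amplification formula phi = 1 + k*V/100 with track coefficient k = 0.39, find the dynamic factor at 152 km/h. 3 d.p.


phi = 1 + k * V / 100
phi = 1 + 0.39 * 152 / 100
phi = 1 + 0.5928
phi = 1.593

1.593


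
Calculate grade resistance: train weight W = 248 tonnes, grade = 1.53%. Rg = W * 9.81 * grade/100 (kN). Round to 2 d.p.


Rg = W * 9.81 * grade / 100
Rg = 248 * 9.81 * 1.53 / 100
Rg = 2432.88 * 0.0153
Rg = 37.22 kN

37.22


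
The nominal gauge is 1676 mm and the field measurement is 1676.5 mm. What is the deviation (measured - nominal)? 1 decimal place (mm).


Deviation = measured - nominal
Deviation = 1676.5 - 1676
Deviation = 0.5 mm

0.5


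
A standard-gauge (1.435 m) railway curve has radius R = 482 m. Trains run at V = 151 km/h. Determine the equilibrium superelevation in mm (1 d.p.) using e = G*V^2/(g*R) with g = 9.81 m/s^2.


Convert speed: V = 151 / 3.6 = 41.9444 m/s
Apply formula: e = 1.435 * 41.9444^2 / (9.81 * 482)
e = 1.435 * 1759.3364 / 4728.42
e = 0.533931 m = 533.9 mm

533.9


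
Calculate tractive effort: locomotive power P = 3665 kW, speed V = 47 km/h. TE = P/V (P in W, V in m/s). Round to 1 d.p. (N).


Convert: P = 3665 kW = 3665000 W
V = 47 / 3.6 = 13.0556 m/s
TE = 3665000 / 13.0556
TE = 280723.4 N

280723.4


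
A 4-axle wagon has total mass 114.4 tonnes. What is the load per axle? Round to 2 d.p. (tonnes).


Load per axle = total weight / number of axles
Load = 114.4 / 4
Load = 28.60 tonnes

28.60


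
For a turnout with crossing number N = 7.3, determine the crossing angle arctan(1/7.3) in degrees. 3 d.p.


1/N = 1/7.3 = 0.136986
angle = arctan(0.136986) = 0.136139 rad
angle = 0.136139 * 180/pi = 7.800 degrees

7.800


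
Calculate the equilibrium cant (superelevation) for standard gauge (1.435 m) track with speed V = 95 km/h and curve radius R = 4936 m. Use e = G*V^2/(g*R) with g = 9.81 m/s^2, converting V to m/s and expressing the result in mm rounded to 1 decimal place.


Convert speed: V = 95 / 3.6 = 26.3889 m/s
Apply formula: e = 1.435 * 26.3889^2 / (9.81 * 4936)
e = 1.435 * 696.3735 / 48422.16
e = 0.020637 m = 20.6 mm

20.6


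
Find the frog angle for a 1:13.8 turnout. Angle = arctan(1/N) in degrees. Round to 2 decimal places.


1/N = 1/13.8 = 0.072464
angle = arctan(0.072464) = 0.072337 rad
angle = 0.072337 * 180/pi = 4.14 degrees

4.14


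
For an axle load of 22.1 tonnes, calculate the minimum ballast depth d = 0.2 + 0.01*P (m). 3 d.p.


d = 0.2 + 0.01 * 22.1
d = 0.2 + 0.221
d = 0.421 m

0.421


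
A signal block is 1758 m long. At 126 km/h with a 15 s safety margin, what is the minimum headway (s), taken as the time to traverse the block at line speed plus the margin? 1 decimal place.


V = 126 / 3.6 = 35.0 m/s
Block traversal time = 1758 / 35.0 = 50.2286 s
Headway = 50.2286 + 15
Headway = 65.2 s

65.2


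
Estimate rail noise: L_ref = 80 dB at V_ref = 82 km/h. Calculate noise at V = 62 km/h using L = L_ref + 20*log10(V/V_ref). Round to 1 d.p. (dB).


V/V_ref = 62 / 82 = 0.756098
log10(0.756098) = -0.121422
20 * -0.121422 = -2.4284
L = 80 + -2.4284 = 77.6 dB

77.6


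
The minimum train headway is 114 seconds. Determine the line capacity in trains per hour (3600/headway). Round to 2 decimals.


Capacity = 3600 / headway
Capacity = 3600 / 114
Capacity = 31.58 trains/hour

31.58


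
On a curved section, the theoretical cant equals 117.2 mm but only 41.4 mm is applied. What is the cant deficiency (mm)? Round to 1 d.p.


Cant deficiency = equilibrium cant - actual cant
CD = 117.2 - 41.4
CD = 75.8 mm

75.8


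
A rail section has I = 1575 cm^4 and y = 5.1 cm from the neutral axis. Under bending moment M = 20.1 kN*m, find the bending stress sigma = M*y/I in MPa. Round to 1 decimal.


Convert units:
M = 20.1 kN*m = 20100000 N*mm
y = 5.1 cm = 51 mm
I = 1575 cm^4 = 15750000 mm^4
sigma = 20100000 * 51 / 15750000
sigma = 65.1 MPa

65.1


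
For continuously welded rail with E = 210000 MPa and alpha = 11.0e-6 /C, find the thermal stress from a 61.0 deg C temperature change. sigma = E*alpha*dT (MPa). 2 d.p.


sigma = E * alpha * dT
sigma = 210000 * 11.0e-6 * 61.0
sigma = 2.31 * 61.0
sigma = 140.91 MPa

140.91


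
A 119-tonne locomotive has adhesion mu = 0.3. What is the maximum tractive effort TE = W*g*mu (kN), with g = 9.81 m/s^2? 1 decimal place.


TE_max = W * g * mu
TE_max = 119 * 9.81 * 0.3
TE_max = 1167.39 * 0.3
TE_max = 350.2 kN

350.2


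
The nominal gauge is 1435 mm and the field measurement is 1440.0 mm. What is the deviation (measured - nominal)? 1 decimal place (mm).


Deviation = measured - nominal
Deviation = 1440.0 - 1435
Deviation = 5.0 mm

5.0


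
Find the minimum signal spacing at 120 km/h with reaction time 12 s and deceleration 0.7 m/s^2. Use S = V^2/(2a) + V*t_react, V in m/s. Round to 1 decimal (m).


V = 120 / 3.6 = 33.3333 m/s
Braking distance = 33.3333^2 / (2*0.7) = 793.6508 m
Sighting distance = 33.3333 * 12 = 400.0 m
S = 793.6508 + 400.0 = 1193.7 m

1193.7


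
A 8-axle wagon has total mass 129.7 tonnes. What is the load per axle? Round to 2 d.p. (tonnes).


Load per axle = total weight / number of axles
Load = 129.7 / 8
Load = 16.21 tonnes

16.21


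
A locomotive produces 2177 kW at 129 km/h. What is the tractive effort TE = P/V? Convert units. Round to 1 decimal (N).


Convert: P = 2177 kW = 2177000 W
V = 129 / 3.6 = 35.8333 m/s
TE = 2177000 / 35.8333
TE = 60753.5 N

60753.5


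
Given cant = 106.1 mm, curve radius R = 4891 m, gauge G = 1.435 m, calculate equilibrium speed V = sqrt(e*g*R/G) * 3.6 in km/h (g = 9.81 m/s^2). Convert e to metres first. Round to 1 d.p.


Convert cant: e = 106.1 mm = 0.1061 m
V_ms = sqrt(0.1061 * 9.81 * 4891 / 1.435)
V_ms = sqrt(3547.563297) = 59.5614 m/s
V = 59.5614 * 3.6 = 214.4 km/h

214.4


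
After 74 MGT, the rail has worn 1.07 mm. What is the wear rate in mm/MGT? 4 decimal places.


Wear rate = total wear / cumulative tonnage
Rate = 1.07 / 74
Rate = 0.0145 mm/MGT

0.0145


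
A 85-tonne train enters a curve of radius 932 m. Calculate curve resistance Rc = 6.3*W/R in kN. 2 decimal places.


Rc = 6.3 * W / R
Rc = 6.3 * 85 / 932
Rc = 535.5 / 932
Rc = 0.57 kN

0.57


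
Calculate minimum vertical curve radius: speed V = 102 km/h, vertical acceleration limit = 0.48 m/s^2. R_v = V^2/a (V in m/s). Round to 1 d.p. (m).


Convert speed: V = 102 / 3.6 = 28.3333 m/s
V^2 = 802.7778 m^2/s^2
R_v = 802.7778 / 0.48
R_v = 1672.5 m

1672.5


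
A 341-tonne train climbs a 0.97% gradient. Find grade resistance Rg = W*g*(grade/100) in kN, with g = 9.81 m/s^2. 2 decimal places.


Rg = W * 9.81 * grade / 100
Rg = 341 * 9.81 * 0.97 / 100
Rg = 3345.21 * 0.0097
Rg = 32.45 kN

32.45


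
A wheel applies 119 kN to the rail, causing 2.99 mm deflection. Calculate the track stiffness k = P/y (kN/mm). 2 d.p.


Track stiffness k = P / y
k = 119 / 2.99
k = 39.80 kN/mm

39.80


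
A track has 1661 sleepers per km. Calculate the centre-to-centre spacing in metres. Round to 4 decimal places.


Spacing = 1000 m / number of sleepers
Spacing = 1000 / 1661
Spacing = 0.6020 m

0.6020


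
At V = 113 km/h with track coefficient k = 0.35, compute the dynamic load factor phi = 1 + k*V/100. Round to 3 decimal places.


phi = 1 + k * V / 100
phi = 1 + 0.35 * 113 / 100
phi = 1 + 0.3955
phi = 1.396

1.396


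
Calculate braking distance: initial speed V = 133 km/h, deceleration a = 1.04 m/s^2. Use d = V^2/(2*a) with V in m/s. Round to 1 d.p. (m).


Convert speed: V = 133 / 3.6 = 36.9444 m/s
V^2 = 1364.892
d = 1364.892 / (2 * 1.04)
d = 1364.892 / 2.08
d = 656.2 m

656.2


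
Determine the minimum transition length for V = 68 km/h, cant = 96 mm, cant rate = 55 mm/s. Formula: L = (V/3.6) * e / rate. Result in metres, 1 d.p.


Convert speed: V = 68 / 3.6 = 18.8889 m/s
L = 18.8889 * 96 / 55
L = 1813.3333 / 55
L = 33.0 m

33.0


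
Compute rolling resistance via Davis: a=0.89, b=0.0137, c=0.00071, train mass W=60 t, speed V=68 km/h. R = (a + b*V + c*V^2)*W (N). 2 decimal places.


b*V = 0.0137 * 68 = 0.9316
c*V^2 = 0.00071 * 4624 = 3.28304
R_per_t = 0.89 + 0.9316 + 3.28304 = 5.10464 N/t
R_total = 5.10464 * 60 = 306.28 N

306.28


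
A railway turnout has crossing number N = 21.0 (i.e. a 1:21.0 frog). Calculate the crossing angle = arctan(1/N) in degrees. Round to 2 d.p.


1/N = 1/21.0 = 0.047619
angle = arctan(0.047619) = 0.047583 rad
angle = 0.047583 * 180/pi = 2.73 degrees

2.73


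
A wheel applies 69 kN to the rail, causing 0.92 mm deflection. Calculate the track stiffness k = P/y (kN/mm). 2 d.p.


Track stiffness k = P / y
k = 69 / 0.92
k = 75.00 kN/mm

75.00


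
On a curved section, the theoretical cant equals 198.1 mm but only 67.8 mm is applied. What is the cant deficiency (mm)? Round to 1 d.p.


Cant deficiency = equilibrium cant - actual cant
CD = 198.1 - 67.8
CD = 130.3 mm

130.3


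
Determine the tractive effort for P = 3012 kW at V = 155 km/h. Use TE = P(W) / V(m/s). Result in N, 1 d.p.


Convert: P = 3012 kW = 3012000 W
V = 155 / 3.6 = 43.0556 m/s
TE = 3012000 / 43.0556
TE = 69956.1 N

69956.1


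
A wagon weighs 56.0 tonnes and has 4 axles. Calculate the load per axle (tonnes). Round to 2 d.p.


Load per axle = total weight / number of axles
Load = 56.0 / 4
Load = 14.00 tonnes

14.00


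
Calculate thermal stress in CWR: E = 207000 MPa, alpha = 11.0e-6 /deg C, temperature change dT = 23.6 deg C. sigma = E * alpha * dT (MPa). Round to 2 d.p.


sigma = E * alpha * dT
sigma = 207000 * 11.0e-6 * 23.6
sigma = 2.277 * 23.6
sigma = 53.74 MPa

53.74


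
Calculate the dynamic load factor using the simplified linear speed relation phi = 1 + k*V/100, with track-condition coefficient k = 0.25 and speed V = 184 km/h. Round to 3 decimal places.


phi = 1 + k * V / 100
phi = 1 + 0.25 * 184 / 100
phi = 1 + 0.46
phi = 1.460

1.460


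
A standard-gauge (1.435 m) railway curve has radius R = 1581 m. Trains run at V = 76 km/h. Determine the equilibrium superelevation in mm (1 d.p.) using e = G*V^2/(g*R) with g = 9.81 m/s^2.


Convert speed: V = 76 / 3.6 = 21.1111 m/s
Apply formula: e = 1.435 * 21.1111^2 / (9.81 * 1581)
e = 1.435 * 445.679 / 15509.61
e = 0.041236 m = 41.2 mm

41.2


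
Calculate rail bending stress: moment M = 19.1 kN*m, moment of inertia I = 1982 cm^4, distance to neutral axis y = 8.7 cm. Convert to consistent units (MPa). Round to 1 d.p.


Convert units:
M = 19.1 kN*m = 19100000 N*mm
y = 8.7 cm = 87 mm
I = 1982 cm^4 = 19820000 mm^4
sigma = 19100000 * 87 / 19820000
sigma = 83.8 MPa

83.8


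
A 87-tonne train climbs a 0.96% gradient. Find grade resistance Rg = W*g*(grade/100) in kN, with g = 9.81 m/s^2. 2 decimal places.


Rg = W * 9.81 * grade / 100
Rg = 87 * 9.81 * 0.96 / 100
Rg = 853.47 * 0.0096
Rg = 8.19 kN

8.19


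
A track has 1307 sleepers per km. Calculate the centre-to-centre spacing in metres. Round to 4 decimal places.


Spacing = 1000 m / number of sleepers
Spacing = 1000 / 1307
Spacing = 0.7651 m

0.7651


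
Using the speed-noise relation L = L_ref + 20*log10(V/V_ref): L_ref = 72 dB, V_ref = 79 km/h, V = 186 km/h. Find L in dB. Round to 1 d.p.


V/V_ref = 186 / 79 = 2.35443
log10(2.35443) = 0.371886
20 * 0.371886 = 7.4377
L = 72 + 7.4377 = 79.4 dB

79.4


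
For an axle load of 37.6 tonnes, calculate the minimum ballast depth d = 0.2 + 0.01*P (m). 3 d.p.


d = 0.2 + 0.01 * 37.6
d = 0.2 + 0.376
d = 0.576 m

0.576


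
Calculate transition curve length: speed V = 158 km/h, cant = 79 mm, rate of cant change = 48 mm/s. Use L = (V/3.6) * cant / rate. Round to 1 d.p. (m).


Convert speed: V = 158 / 3.6 = 43.8889 m/s
L = 43.8889 * 79 / 48
L = 3467.2222 / 48
L = 72.2 m

72.2


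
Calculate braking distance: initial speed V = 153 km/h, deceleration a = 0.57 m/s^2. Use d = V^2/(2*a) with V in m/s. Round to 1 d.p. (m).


Convert speed: V = 153 / 3.6 = 42.5 m/s
V^2 = 1806.25
d = 1806.25 / (2 * 0.57)
d = 1806.25 / 1.14
d = 1584.4 m

1584.4


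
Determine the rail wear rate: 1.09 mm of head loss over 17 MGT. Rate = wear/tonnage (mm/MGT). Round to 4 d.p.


Wear rate = total wear / cumulative tonnage
Rate = 1.09 / 17
Rate = 0.0641 mm/MGT

0.0641


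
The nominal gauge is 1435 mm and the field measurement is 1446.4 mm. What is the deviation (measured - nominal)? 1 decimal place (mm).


Deviation = measured - nominal
Deviation = 1446.4 - 1435
Deviation = 11.4 mm

11.4


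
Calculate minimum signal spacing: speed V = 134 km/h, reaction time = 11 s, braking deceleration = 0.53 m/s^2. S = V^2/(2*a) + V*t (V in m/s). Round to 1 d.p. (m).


V = 134 / 3.6 = 37.2222 m/s
Braking distance = 37.2222^2 / (2*0.53) = 1307.0696 m
Sighting distance = 37.2222 * 11 = 409.4444 m
S = 1307.0696 + 409.4444 = 1716.5 m

1716.5


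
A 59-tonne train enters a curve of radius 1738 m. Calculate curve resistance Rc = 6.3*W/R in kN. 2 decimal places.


Rc = 6.3 * W / R
Rc = 6.3 * 59 / 1738
Rc = 371.7 / 1738
Rc = 0.21 kN

0.21


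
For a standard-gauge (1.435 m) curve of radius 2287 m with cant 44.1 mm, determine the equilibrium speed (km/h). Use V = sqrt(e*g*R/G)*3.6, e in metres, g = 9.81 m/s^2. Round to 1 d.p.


Convert cant: e = 44.1 mm = 0.0441 m
V_ms = sqrt(0.0441 * 9.81 * 2287 / 1.435)
V_ms = sqrt(689.480298) = 26.258 m/s
V = 26.258 * 3.6 = 94.5 km/h

94.5


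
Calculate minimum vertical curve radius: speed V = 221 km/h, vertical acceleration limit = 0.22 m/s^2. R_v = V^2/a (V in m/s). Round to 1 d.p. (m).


Convert speed: V = 221 / 3.6 = 61.3889 m/s
V^2 = 3768.5957 m^2/s^2
R_v = 3768.5957 / 0.22
R_v = 17130.0 m

17130.0


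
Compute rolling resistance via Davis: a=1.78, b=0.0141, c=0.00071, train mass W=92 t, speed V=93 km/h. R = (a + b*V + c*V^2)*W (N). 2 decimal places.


b*V = 0.0141 * 93 = 1.3113
c*V^2 = 0.00071 * 8649 = 6.14079
R_per_t = 1.78 + 1.3113 + 6.14079 = 9.23209 N/t
R_total = 9.23209 * 92 = 849.35 N

849.35


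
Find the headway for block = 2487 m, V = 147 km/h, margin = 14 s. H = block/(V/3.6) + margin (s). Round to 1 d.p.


V = 147 / 3.6 = 40.8333 m/s
Block traversal time = 2487 / 40.8333 = 60.9061 s
Headway = 60.9061 + 14
Headway = 74.9 s

74.9


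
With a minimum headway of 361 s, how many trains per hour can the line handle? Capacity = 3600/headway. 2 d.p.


Capacity = 3600 / headway
Capacity = 3600 / 361
Capacity = 9.97 trains/hour

9.97


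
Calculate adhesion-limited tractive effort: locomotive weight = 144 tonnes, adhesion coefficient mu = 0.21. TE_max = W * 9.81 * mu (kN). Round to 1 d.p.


TE_max = W * g * mu
TE_max = 144 * 9.81 * 0.21
TE_max = 1412.64 * 0.21
TE_max = 296.7 kN

296.7


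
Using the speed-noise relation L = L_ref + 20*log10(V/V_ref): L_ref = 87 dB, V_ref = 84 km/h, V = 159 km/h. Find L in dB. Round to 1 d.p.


V/V_ref = 159 / 84 = 1.892857
log10(1.892857) = 0.277118
20 * 0.277118 = 5.5424
L = 87 + 5.5424 = 92.5 dB

92.5


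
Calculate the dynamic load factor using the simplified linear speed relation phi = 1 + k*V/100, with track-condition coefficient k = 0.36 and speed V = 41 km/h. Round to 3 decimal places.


phi = 1 + k * V / 100
phi = 1 + 0.36 * 41 / 100
phi = 1 + 0.1476
phi = 1.148

1.148


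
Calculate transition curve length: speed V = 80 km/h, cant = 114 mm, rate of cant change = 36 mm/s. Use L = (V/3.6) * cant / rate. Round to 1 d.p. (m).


Convert speed: V = 80 / 3.6 = 22.2222 m/s
L = 22.2222 * 114 / 36
L = 2533.3333 / 36
L = 70.4 m

70.4


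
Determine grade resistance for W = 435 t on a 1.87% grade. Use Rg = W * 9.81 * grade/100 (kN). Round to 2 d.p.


Rg = W * 9.81 * grade / 100
Rg = 435 * 9.81 * 1.87 / 100
Rg = 4267.35 * 0.0187
Rg = 79.80 kN

79.80


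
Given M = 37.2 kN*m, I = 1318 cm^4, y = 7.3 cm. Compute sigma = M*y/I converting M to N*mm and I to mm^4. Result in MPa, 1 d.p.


Convert units:
M = 37.2 kN*m = 37200000 N*mm
y = 7.3 cm = 73 mm
I = 1318 cm^4 = 13180000 mm^4
sigma = 37200000 * 73 / 13180000
sigma = 206.0 MPa

206.0


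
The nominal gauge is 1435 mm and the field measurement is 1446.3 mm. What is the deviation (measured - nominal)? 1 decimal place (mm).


Deviation = measured - nominal
Deviation = 1446.3 - 1435
Deviation = 11.3 mm

11.3


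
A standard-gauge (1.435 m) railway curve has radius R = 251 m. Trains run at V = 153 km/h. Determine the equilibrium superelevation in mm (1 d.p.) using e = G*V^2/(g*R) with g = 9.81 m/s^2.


Convert speed: V = 153 / 3.6 = 42.5 m/s
Apply formula: e = 1.435 * 42.5^2 / (9.81 * 251)
e = 1.435 * 1806.25 / 2462.31
e = 1.052657 m = 1052.7 mm

1052.7


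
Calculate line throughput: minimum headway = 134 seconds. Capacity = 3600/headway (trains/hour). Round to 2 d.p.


Capacity = 3600 / headway
Capacity = 3600 / 134
Capacity = 26.87 trains/hour

26.87


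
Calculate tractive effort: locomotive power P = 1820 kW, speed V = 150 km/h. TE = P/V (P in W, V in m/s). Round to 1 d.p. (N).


Convert: P = 1820 kW = 1820000 W
V = 150 / 3.6 = 41.6667 m/s
TE = 1820000 / 41.6667
TE = 43680.0 N

43680.0


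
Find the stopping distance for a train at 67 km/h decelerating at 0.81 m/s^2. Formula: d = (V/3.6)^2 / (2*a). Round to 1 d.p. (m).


Convert speed: V = 67 / 3.6 = 18.6111 m/s
V^2 = 346.3735
d = 346.3735 / (2 * 0.81)
d = 346.3735 / 1.62
d = 213.8 m

213.8


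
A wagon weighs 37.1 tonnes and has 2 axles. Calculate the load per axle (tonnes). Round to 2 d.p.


Load per axle = total weight / number of axles
Load = 37.1 / 2
Load = 18.55 tonnes

18.55


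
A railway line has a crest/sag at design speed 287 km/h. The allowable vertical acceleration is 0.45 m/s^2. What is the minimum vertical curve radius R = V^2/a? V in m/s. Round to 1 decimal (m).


Convert speed: V = 287 / 3.6 = 79.7222 m/s
V^2 = 6355.6327 m^2/s^2
R_v = 6355.6327 / 0.45
R_v = 14123.6 m

14123.6


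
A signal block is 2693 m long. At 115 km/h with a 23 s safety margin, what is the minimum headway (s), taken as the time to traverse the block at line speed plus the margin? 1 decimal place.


V = 115 / 3.6 = 31.9444 m/s
Block traversal time = 2693 / 31.9444 = 84.3026 s
Headway = 84.3026 + 23
Headway = 107.3 s

107.3


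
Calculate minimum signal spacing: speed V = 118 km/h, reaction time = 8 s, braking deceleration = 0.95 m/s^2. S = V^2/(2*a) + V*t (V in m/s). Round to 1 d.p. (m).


V = 118 / 3.6 = 32.7778 m/s
Braking distance = 32.7778^2 / (2*0.95) = 565.4646 m
Sighting distance = 32.7778 * 8 = 262.2222 m
S = 565.4646 + 262.2222 = 827.7 m

827.7


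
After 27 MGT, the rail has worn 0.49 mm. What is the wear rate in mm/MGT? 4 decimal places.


Wear rate = total wear / cumulative tonnage
Rate = 0.49 / 27
Rate = 0.0181 mm/MGT

0.0181


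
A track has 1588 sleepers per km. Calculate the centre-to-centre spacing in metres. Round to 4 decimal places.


Spacing = 1000 m / number of sleepers
Spacing = 1000 / 1588
Spacing = 0.6297 m

0.6297


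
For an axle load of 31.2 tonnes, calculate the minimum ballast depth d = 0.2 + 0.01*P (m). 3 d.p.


d = 0.2 + 0.01 * 31.2
d = 0.2 + 0.312
d = 0.512 m

0.512


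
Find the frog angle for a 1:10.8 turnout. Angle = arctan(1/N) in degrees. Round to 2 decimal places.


1/N = 1/10.8 = 0.092593
angle = arctan(0.092593) = 0.092329 rad
angle = 0.092329 * 180/pi = 5.29 degrees

5.29


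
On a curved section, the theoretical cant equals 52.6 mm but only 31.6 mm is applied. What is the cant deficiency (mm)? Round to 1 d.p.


Cant deficiency = equilibrium cant - actual cant
CD = 52.6 - 31.6
CD = 21.0 mm

21.0


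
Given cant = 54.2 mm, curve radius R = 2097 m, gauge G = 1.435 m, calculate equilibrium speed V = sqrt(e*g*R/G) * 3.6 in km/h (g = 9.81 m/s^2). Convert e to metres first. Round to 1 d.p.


Convert cant: e = 54.2 mm = 0.0542 m
V_ms = sqrt(0.0542 * 9.81 * 2097 / 1.435)
V_ms = sqrt(776.988916) = 27.8745 m/s
V = 27.8745 * 3.6 = 100.3 km/h

100.3


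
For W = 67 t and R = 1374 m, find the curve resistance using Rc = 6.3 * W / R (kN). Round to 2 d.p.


Rc = 6.3 * W / R
Rc = 6.3 * 67 / 1374
Rc = 422.1 / 1374
Rc = 0.31 kN

0.31


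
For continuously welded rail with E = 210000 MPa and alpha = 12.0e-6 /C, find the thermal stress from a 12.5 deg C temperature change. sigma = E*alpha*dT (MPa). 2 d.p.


sigma = E * alpha * dT
sigma = 210000 * 12.0e-6 * 12.5
sigma = 2.52 * 12.5
sigma = 31.50 MPa

31.50


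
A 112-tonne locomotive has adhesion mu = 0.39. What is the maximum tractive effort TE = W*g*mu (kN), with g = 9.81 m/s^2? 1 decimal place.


TE_max = W * g * mu
TE_max = 112 * 9.81 * 0.39
TE_max = 1098.72 * 0.39
TE_max = 428.5 kN

428.5


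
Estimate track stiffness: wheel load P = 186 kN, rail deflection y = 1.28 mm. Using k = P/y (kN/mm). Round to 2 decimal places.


Track stiffness k = P / y
k = 186 / 1.28
k = 145.31 kN/mm

145.31


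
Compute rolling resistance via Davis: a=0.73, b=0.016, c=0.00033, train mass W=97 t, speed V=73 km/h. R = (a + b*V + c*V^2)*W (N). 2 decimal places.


b*V = 0.016 * 73 = 1.168
c*V^2 = 0.00033 * 5329 = 1.75857
R_per_t = 0.73 + 1.168 + 1.75857 = 3.65657 N/t
R_total = 3.65657 * 97 = 354.69 N

354.69


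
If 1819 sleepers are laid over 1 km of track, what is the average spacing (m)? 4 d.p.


Spacing = 1000 m / number of sleepers
Spacing = 1000 / 1819
Spacing = 0.5498 m

0.5498


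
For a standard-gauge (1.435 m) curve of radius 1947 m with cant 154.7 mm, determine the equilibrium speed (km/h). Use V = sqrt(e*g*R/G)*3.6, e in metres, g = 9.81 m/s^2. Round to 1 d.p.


Convert cant: e = 154.7 mm = 0.1547 m
V_ms = sqrt(0.1547 * 9.81 * 1947 / 1.435)
V_ms = sqrt(2059.080717) = 45.3771 m/s
V = 45.3771 * 3.6 = 163.4 km/h

163.4


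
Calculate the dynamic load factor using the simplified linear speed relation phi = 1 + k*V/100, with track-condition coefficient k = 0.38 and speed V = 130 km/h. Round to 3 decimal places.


phi = 1 + k * V / 100
phi = 1 + 0.38 * 130 / 100
phi = 1 + 0.494
phi = 1.494

1.494


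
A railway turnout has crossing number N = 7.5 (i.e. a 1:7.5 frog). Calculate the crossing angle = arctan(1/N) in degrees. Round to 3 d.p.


1/N = 1/7.5 = 0.133333
angle = arctan(0.133333) = 0.132552 rad
angle = 0.132552 * 180/pi = 7.595 degrees

7.595


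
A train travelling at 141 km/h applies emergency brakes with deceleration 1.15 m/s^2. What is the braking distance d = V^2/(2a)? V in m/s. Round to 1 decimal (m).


Convert speed: V = 141 / 3.6 = 39.1667 m/s
V^2 = 1534.0278
d = 1534.0278 / (2 * 1.15)
d = 1534.0278 / 2.3
d = 667.0 m

667.0


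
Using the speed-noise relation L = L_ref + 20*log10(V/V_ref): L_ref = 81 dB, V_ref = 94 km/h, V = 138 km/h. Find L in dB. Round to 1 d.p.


V/V_ref = 138 / 94 = 1.468085
log10(1.468085) = 0.166751
20 * 0.166751 = 3.335
L = 81 + 3.335 = 84.3 dB

84.3


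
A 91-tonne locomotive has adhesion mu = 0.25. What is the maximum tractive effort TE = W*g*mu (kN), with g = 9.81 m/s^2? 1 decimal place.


TE_max = W * g * mu
TE_max = 91 * 9.81 * 0.25
TE_max = 892.71 * 0.25
TE_max = 223.2 kN

223.2


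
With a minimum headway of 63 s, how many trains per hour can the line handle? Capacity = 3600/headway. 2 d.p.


Capacity = 3600 / headway
Capacity = 3600 / 63
Capacity = 57.14 trains/hour

57.14


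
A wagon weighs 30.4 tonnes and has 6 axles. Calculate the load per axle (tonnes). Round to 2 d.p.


Load per axle = total weight / number of axles
Load = 30.4 / 6
Load = 5.07 tonnes

5.07
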